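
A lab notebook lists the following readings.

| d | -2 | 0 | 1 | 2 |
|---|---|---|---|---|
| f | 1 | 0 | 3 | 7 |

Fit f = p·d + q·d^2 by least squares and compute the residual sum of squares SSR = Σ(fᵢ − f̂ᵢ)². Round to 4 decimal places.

SSR = 0.2162

Setting ∂/∂p … = 0 gives: 9·p + 1·q = 15;  1·p + 33·q = 35.
Determinant 9·33 − 1² = 296.
p = (15·33 − 1·35)/296 = 115/74; q = (9·35 − 1·15)/296 = 75/74.
Residuals: 2/37, 0, 16/37, -6/37; SSR = 8/37.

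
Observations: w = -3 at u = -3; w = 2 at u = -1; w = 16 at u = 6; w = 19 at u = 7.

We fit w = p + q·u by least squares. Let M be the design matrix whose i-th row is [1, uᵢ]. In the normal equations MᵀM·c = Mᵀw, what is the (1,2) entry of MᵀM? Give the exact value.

Row 1 ↔ basis 1, column 2 ↔ basis u, so (MᵀM)_{1,2} = Σᵢ u = (1)·(-3) + (1)·(-1) + (1)·(6) + (1)·(7) = 9.

9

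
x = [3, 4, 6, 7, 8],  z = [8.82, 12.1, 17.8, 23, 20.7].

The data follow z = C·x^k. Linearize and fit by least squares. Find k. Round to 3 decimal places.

k = 0.957

Taking logs, ln z = k·ln x + ln C, so regress ln z on ln x.
XᵀX = [[14.4498, 8.3020]; [8.3020, 5]], rhs = [23.4092, 13.7151]ᵀ  (here Σln x = 8.3020, Σ(ln x)² = 14.4498, Σln z = 13.7151, Σln x·ln z = 23.4092).
Slope k = (n·Σln x·ln z − Σln x·Σln z)/(n·Σ(ln x)² − (Σln x)²) = (5·23.4092 − 8.3020·13.7151)/3.3255 = 0.95729; ln C = (Σln z − k·Σln x)/n = 1.15352.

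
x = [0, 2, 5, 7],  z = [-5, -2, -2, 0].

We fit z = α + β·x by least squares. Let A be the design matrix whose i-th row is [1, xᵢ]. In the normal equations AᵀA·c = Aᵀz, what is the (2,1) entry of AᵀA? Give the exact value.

Row 2 ↔ basis x, column 1 ↔ basis 1, so (AᵀA)_{2,1} = Σᵢ x = (0)·(1) + (2)·(1) + (5)·(1) + (7)·(1) = 14.

14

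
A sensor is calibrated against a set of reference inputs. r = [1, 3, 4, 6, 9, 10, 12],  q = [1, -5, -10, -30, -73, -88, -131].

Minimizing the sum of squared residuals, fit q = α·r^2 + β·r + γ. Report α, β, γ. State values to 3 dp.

α = -0.976, β = 0.654, γ = 1.773

The normal equations are: 38931·α + 3765·β + 387·γ = -34861;  3765·α + 387·β + 45·γ = -3343;  387·α + 45·β + 7·γ = -336.
(Σr^2·r^2 = 38931, Σr^2·r = 3765, Σr^2 = 387, Σr·r = 387, Σr = 45, Σ1 = 7, Σr^2·q = -34861, Σr·q = -3343, Σq = -336.)
Solving the 3×3 system (Gaussian elimination) gives α = -23455/24024, β = 15709/24024, γ = 39/22.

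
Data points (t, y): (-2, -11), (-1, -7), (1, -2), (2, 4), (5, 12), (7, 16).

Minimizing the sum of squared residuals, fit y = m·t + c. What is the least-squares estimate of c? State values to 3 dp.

Setting ∂/∂m … = 0 gives: 84·m + 12·c = 207;  12·m + 6·c = 12.
(Σt·t = 84, Σt = 12, Σ1 = 6, Σt·y = 207, Σy = 12.)
det = 84·6 − 12² = 360.
m = (207·6 − 12·12)/360 = 61/20; c = (84·12 − 12·207)/360 = -41/10.

c = -4.100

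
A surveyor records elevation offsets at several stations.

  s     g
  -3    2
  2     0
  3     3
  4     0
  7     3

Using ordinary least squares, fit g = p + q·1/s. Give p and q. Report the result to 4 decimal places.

p = 1.9009, q = -1.6848

Compute the Gram sums: Σ1 = 5, Σ1/s = 25/28, Σ1/s·1/s = 3917/7056.
Moment sums: Σg = 8, Σ1/s·g = 16/21.
Normal equations: [[5, 25/28]; [25/28, 3917/7056]]·[p, q]ᵀ = [8, 16/21]ᵀ.
Δ = 5·(3917/7056) − (25/28)² = 1745/882.
p = (8·(3917/7056) − (25/28)·(16/21))/(1745/882) = 3317/1745; q = (5·(16/21) − (25/28)·8)/(1745/882) = -588/349.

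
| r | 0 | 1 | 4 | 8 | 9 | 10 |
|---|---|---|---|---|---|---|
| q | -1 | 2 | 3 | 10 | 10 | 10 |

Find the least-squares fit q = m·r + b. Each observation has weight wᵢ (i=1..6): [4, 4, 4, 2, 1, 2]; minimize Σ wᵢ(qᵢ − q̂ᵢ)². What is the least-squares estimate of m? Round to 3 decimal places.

m = 1.110

Sums needed: Σwᵢ·r·r = 477, Σwᵢ·r = 65, Σwᵢ·1 = 17.
And Σwᵢ·r·q = 506, Σwᵢ·q = 66.
Normal equations: [[477, 65]; [65, 17]]·[m, b]ᵀ = [506, 66]ᵀ.
Δ = 477·17 − 65² = 3884.
m = (506·17 − 65·66)/3884 = 1078/971; b = (477·66 − 65·506)/3884 = -352/971.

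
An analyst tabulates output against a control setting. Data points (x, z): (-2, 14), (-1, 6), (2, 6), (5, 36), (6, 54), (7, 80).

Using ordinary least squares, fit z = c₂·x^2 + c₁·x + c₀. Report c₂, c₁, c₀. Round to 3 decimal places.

c₂ = 1.915, c₁ = -2.478, c₀ = 1.712

From the data, Σx^2·x^2 = 4355, Σx^2·x = 683, Σx^2 = 119, Σx·x = 119, Σx = 17, Σ1 = 6.
And Σx^2·z = 6850, Σx·z = 1042, Σz = 196.
Normal equations: [[4355, 683, 119]; [683, 119, 17]; [119, 17, 6]]·[c₂, c₁, c₀]ᵀ = [6850, 1042, 196]ᵀ.
Solving the 3×3 system (Gaussian elimination) gives c₂ = 831/434, c₁ = -5377/2170, c₀ = 1857/1085.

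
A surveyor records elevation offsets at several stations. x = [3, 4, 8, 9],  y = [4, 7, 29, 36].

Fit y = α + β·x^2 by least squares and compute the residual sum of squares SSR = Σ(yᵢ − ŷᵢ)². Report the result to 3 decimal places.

SSR = 0.213

Setting ∂/∂α … = 0 gives: 4·α + 170·β = 76;  170·α + 10994·β = 4920.
Δ = 4·10994 − 170² = 15076.
α = (76·10994 − 170·4920)/15076 = -214/3769; β = (4·4920 − 170·76)/15076 = 1690/3769.
Residuals: 80/3769, -443/3769, 1355/3769, -992/3769; SSR = 802/3769.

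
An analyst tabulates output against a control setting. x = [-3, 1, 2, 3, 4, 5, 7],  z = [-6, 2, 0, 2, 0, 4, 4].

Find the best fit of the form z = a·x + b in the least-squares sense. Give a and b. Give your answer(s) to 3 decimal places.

a = 0.940, b = -1.693

Entries of AᵀA: Σx·x = 113, Σx = 19, Σ1 = 7.
Right-hand side: Σx·z = 74, Σz = 6.
Normal equations: [[113, 19]; [19, 7]]·[a, b]ᵀ = [74, 6]ᵀ.
det = 113·7 − 19² = 430.
a = (74·7 − 19·6)/430 = 202/215; b = (113·6 − 19·74)/430 = -364/215.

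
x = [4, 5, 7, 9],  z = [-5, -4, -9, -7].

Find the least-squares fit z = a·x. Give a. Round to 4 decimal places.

Compute the Gram sums: Σx·x = 171.
Right-hand side: Σx·z = -166.
So AᵀA·[a]ᵀ = Aᵀz: [[171]]·[a]ᵀ = [-166]ᵀ.
Hence a = -166 / 171 ≈ -0.97076.

a = -0.9708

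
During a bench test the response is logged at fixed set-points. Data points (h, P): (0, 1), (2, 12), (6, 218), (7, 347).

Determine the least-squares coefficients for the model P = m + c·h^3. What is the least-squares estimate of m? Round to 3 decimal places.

From the data, Σ1 = 4, Σh^3 = 567, Σh^3·h^3 = 164369.
For AᵀP: ΣP = 578, Σh^3·P = 166205.
AᵀA·[m, c]ᵀ = AᵀP becomes [[4, 567]; [567, 164369]]·[m, c]ᵀ = [578, 166205]ᵀ.
Δ = 4·164369 − 567² = 335987.
m = (578·164369 − 567·166205)/335987 = 767047/335987; c = (4·166205 − 567·578)/335987 = 337094/335987.

m = 2.283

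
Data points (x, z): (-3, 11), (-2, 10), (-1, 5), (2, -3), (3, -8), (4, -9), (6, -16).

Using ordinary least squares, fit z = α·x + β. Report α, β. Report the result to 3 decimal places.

α = -3.072, β = 2.521

The normal system MᵀM·[α, β]ᵀ = Mᵀz is [[79, 9]; [9, 7]]·[α, β]ᵀ = [-220, -10]ᵀ.
Determinant 79·7 − 9² = 472.
α = ((-220)·7 − 9·(-10))/472 = -725/236; β = (79·(-10) − 9·(-220))/472 = 595/236.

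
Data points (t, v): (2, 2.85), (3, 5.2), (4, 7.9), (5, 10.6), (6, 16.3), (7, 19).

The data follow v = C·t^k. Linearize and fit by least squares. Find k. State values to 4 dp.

k = 1.5336

Taking logs, ln v = k·ln t + ln C, so regress ln v on ln t.
Σln t = 8.5252, Σ(ln t)² = 13.1965, Σln v = 12.8593, Σln t·ln v = 19.9328.
Normal system: [[13.1965, 8.5252]; [8.5252, 6]]·[k, ln C]ᵀ = [19.9328, 12.8593]ᵀ.
Δ = 13.1965·6 − (8.5252)² = 6.5005; k = (19.9328·6 − 8.5252·12.8593)/6.5005 = 1.53363, ln C = (13.1965·12.8593 − 8.5252·19.9328)/6.5005 = -0.03586.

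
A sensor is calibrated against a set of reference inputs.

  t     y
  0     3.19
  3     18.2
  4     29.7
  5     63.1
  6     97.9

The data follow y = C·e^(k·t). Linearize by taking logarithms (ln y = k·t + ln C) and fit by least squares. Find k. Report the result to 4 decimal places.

k = 0.5775

Let Y = ln y. Fitting Y = k·t + ln C by least squares:
Over the data: Σt = 18.0000, Σ(t)² = 86.0000, Σln y = 16.1813, Σt·ln y = 70.4961.
Normal system: [[86.0000, 18.0000]; [18.0000, 5]]·[k, ln C]ᵀ = [70.4961, 16.1813]ᵀ.
Δ = 86.0000·5 − (18.0000)² = 106.0000; k = (70.4961·5 − 18.0000·16.1813)/106.0000 = 0.57753, ln C = (86.0000·16.1813 − 18.0000·70.4961)/106.0000 = 1.15715.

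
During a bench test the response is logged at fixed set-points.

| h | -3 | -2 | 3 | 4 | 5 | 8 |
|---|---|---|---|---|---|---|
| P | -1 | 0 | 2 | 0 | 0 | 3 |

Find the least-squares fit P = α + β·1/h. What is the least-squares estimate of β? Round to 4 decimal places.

β = 2.2480

Sums needed: Σ1 = 6, Σ1/h = 3/40, Σ1/h·1/h = 8501/14400.
Right-hand side: ΣP = 4, Σ1/h·P = 11/8.
So MᵀM·[α, β]ᵀ = MᵀP: [[6, 3/40]; [3/40, 8501/14400]]·[α, β]ᵀ = [4, 11/8]ᵀ.
Eliminating β: (8501/14400)·(row 1) − (3/40)·(row 2) gives (679/192)·α = (8501/14400)·4 − (3/40)·(11/8) = 32519/14400, so α = 32519/50925.
Then β = ((11/8) − (3/40)·(32519/50925))/(8501/14400) = 7632/3395.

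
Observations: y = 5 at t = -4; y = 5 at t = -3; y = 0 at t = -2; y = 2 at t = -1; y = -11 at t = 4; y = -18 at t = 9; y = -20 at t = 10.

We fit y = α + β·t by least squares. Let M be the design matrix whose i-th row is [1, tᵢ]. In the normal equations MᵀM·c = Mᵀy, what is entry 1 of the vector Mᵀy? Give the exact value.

Entry 1 ↔ basis 1, so (Mᵀy)_{1} = Σᵢ yᵢ = (1)·(5) + (1)·(5) + (1)·(0) + (1)·(2) + (1)·(-11) + (1)·(-18) + (1)·(-20) = -37.

-37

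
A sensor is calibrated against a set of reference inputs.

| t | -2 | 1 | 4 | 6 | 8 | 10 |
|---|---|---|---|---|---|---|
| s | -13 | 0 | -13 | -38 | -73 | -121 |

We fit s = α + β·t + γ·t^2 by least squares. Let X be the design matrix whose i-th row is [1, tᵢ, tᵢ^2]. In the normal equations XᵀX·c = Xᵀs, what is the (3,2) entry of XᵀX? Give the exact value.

1785

Row 3 ↔ basis t^2, column 2 ↔ basis t, so (XᵀX)_{3,2} = Σᵢ (t^2)·(t) = (4)·(-2) + (1)·(1) + (16)·(4) + (36)·(6) + (64)·(8) + (100)·(10) = 1785.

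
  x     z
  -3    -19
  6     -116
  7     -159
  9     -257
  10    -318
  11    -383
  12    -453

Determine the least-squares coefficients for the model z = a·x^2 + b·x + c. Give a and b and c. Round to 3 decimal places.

With design matrix M, MᵀM = [[55716, 5320, 540]; [5320, 540, 52]; [540, 52, 7]] and Mᵀz = [-176330, -16894, -1705]ᵀ.
Inverting the 3×3 Gram matrix, [a, b, c]ᵀ = [-1184405/392602, -716621/392602, 532613/196301]ᵀ.

a = -3.017, b = -1.825, c = 2.713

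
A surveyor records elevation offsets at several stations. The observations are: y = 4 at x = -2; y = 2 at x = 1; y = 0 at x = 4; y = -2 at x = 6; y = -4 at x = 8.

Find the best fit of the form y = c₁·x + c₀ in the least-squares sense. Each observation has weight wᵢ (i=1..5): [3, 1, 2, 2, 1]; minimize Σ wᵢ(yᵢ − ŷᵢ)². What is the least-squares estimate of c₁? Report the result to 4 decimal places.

From the data, Σwᵢ·x·x = 181, Σwᵢ·x = 23, Σwᵢ·1 = 9.
Moment sums: Σwᵢ·x·y = -78, Σwᵢ·y = 6.
Normal equations: [[181, 23]; [23, 9]]·[c₁, c₀]ᵀ = [-78, 6]ᵀ.
Determinant 181·9 − 23² = 1100.
c₁ = ((-78)·9 − 23·6)/1100 = -42/55; c₀ = (181·6 − 23·(-78))/1100 = 144/55.

c₁ = -0.7636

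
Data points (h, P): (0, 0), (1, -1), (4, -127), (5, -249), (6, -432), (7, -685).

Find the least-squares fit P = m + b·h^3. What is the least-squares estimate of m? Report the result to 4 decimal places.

m = 0.6202

Normal-equation sums: Σ1 = 6, Σh^3 = 749, Σh^3·h^3 = 184027.
Moment sums: ΣP = -1494, Σh^3·P = -367521.
Normal equations: [[6, 749]; [749, 184027]]·[m, b]ᵀ = [-1494, -367521]ᵀ.
det = 6·184027 − 749² = 543161.
m = ((-1494)·184027 − 749·(-367521))/543161 = 336891/543161; b = (6·(-367521) − 749·(-1494))/543161 = -1086120/543161.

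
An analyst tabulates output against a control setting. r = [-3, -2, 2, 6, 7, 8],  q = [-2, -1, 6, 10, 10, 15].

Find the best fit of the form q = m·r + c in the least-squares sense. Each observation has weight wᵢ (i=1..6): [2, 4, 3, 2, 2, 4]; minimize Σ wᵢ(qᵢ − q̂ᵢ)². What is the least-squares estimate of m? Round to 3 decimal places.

m = 1.454

Sums needed: Σwᵢ·r·r = 472, Σwᵢ·r = 50, Σwᵢ·1 = 17.
For XᵀWq: Σwᵢ·r·q = 796, Σwᵢ·q = 110.
So XᵀWX·[m, c]ᵀ = XᵀWq: [[472, 50]; [50, 17]]·[m, c]ᵀ = [796, 110]ᵀ.
Eliminating c: 17·(row 1) − 50·(row 2) gives 5524·m = 17·796 − 50·110 = 8032, so m = 2008/1381.
Then c = (110 − 50·(2008/1381))/17 = 3030/1381.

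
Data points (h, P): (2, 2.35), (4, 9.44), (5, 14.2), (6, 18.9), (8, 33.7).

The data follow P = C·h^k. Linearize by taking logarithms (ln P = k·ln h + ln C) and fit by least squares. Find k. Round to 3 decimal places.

Let Y = ln P. Fitting Y = k·ln h + ln C by least squares:
XᵀX = [[12.5270, 7.5601]; [7.5601, 5]], rhs = [20.5553, 12.2093]ᵀ  (here Σln h = 7.5601, Σ(ln h)² = 12.5270, Σln P = 12.2093, Σln h·ln P = 20.5553).
Δ = 12.5270·5 − (7.5601)² = 5.4804; k = (20.5553·5 − 7.5601·12.2093)/5.4804 = 1.91112, ln C = (12.5270·12.2093 − 7.5601·20.5553)/5.4804 = -0.44778.

k = 1.911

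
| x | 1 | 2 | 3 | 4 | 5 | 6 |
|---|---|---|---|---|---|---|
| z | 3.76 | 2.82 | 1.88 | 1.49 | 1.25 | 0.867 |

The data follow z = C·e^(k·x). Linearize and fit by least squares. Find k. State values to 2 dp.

Let Y = ln z. Fitting Y = k·x + ln C by least squares:
Σx = 21.0000, Σ(x)² = 91.0000, Σln z = 3.4716, Σx·ln z = 7.1462.
Normal system: [[91.0000, 21.0000]; [21.0000, 6]]·[k, ln C]ᵀ = [7.1462, 3.4716]ᵀ.
Δ = 91.0000·6 − (21.0000)² = 105.0000; k = (7.1462·6 − 21.0000·3.4716)/105.0000 = -0.28597, ln C = (91.0000·3.4716 − 21.0000·7.1462)/105.0000 = 1.57950.

k = -0.29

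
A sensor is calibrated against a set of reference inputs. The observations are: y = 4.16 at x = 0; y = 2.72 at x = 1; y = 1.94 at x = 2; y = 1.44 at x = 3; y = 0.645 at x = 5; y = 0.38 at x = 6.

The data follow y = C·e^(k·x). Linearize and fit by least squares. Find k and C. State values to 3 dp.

With ln yᵢ as the transformed response and xᵢ as the regressor:
Over the data: Σx = 17.0000, Σ(x)² = 75.0000, Σln y = 2.0474, Σx·ln y = -4.5781.
Normal system: [[75.0000, 17.0000]; [17.0000, 6]]·[k, ln C]ᵀ = [-4.5781, 2.0474]ᵀ.
Solving (det = 161.0000): k = -0.38680, ln C = 1.43715, so C = exp(1.43715) = 4.20870.

k = -0.387, C = 4.209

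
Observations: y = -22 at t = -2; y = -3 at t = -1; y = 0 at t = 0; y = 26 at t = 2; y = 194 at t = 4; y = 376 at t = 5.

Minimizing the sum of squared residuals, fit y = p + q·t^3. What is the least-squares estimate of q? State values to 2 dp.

With design matrix A, AᵀA = [[6, 188]; [188, 19850]] and Aᵀy = [571, 59803]ᵀ.
det = 6·19850 − 188² = 83756.
p = (571·19850 − 188·59803)/83756 = 45693/41878; q = (6·59803 − 188·571)/83756 = 125735/41878.

q = 3.00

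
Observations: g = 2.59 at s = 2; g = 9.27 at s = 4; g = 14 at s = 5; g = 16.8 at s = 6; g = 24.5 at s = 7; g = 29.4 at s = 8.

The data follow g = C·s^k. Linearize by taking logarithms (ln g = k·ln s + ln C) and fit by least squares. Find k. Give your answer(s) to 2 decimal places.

With ln gᵢ as the transformed response and ln sᵢ as the regressor:
Σln s = 9.5060, Σ(ln s)² = 16.3136, Σln g = 15.2185, Σln s·ln g = 26.3042.
Equations: 16.3136·k + 9.5060·ln C = 26.3042;  9.5060·k + 6·ln C = 15.2185.
Δ = 16.3136·6 − (9.5060)² = 7.5177; k = (26.3042·6 − 9.5060·15.2185)/7.5177 = 1.75021, ln C = (16.3136·15.2185 − 9.5060·26.3042)/7.5177 = -0.23648.

k = 1.75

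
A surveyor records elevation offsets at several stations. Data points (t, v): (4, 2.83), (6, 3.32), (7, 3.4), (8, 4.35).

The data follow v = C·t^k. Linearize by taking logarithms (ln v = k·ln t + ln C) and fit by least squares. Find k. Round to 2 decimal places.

Taking logs, ln v = k·ln t + ln C, so regress ln v on ln t.
Σln t = 7.2034, Σ(ln t)² = 13.2429, Σln v = 4.9342, Σln t·ln v = 9.0307.
Normal system: [[13.2429, 7.2034]; [7.2034, 4]]·[k, ln C]ᵀ = [9.0307, 4.9342]ᵀ.
Solving (det = 1.0824): k = 0.53561, ln C = 0.26900.

k = 0.54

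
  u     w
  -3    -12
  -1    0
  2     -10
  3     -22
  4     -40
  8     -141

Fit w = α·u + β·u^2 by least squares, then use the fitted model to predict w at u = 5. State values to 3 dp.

AᵀA·[α, β]ᵀ = Aᵀw reads: 103·α + 583·β = -1338;  583·α + 4531·β = -10010.
(Σu·u = 103, Σu·u^2 = 583, Σu^2·u^2 = 4531, Σu·w = -1338, Σu^2·w = -10010.)
det = 103·4531 − 583² = 126804.
α = ((-1338)·4531 − 583·(-10010))/126804 = -56662/31701; β = (103·(-10010) − 583·(-1338))/126804 = -62744/31701.
At u = 5: ŵ = (-56662/31701)·(5) + (-62744/31701)·(25) = -1851910/31701.

ŵ = -58.418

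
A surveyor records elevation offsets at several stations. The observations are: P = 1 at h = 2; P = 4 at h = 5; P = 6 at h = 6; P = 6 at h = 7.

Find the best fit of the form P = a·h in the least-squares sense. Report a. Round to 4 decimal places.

a = 0.8772

Sums needed: Σh·h = 114.
For XᵀP: Σh·P = 100.
XᵀX·[a]ᵀ = XᵀP becomes [[114]]·[a]ᵀ = [100]ᵀ.
Hence a = 100 / 114 ≈ 0.877193.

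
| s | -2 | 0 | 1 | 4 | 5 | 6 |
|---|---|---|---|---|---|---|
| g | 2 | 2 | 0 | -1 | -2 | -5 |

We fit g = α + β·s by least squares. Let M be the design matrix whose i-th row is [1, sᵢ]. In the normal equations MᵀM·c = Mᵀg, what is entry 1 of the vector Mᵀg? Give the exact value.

Entry 1 ↔ basis 1, so (Mᵀg)_{1} = Σᵢ gᵢ = (1)·(2) + (1)·(2) + (1)·(0) + (1)·(-1) + (1)·(-2) + (1)·(-5) = -4.

-4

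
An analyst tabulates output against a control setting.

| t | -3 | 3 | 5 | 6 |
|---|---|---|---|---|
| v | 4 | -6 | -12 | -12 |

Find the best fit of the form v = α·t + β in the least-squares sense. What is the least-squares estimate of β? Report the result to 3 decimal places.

From the data, Σt·t = 79, Σt = 11, Σ1 = 4.
Right-hand side: Σt·v = -162, Σv = -26.
det = 79·4 − 11² = 195.
α = ((-162)·4 − 11·(-26))/195 = -362/195; β = (79·(-26) − 11·(-162))/195 = -272/195.

β = -1.395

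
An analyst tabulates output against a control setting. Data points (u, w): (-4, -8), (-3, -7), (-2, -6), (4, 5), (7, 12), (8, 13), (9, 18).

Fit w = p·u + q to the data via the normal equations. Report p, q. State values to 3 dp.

Setting ∂/∂p … = 0 gives: 239·p + 19·q = 435;  19·p + 7·q = 27.
(Σu·u = 239, Σu = 19, Σ1 = 7, Σu·w = 435, Σw = 27.)
Determinant 239·7 − 19² = 1312.
p = (435·7 − 19·27)/1312 = 633/328; q = (239·27 − 19·435)/1312 = -453/328.

p = 1.930, q = -1.381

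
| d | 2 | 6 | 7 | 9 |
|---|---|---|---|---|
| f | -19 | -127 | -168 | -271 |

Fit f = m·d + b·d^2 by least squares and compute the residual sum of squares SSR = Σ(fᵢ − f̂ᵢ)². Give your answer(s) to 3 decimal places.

SSR = 1.112

Setting ∂/∂m … = 0 gives: 170·m + 1296·b = -4415;  1296·m + 10274·b = -34831.
(Σd·d = 170, Σd·d^2 = 1296, Σd^2·d^2 = 10274, Σd·f = -4415, Σd^2·f = -34831.)
Determinant 170·10274 − 1296² = 66964.
m = ((-4415)·10274 − 1296·(-34831))/66964 = -109367/33482; b = (170·(-34831) − 1296·(-4415))/66964 = -99715/33482.
Residuals: -9282/16741, -3136/16741, 13314/16741, -6202/16741; SSR = 18620/16741.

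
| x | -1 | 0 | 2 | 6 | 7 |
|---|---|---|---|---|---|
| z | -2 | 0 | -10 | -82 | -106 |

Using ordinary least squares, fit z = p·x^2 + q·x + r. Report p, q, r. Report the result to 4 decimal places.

The normal equations are: 3714·p + 566·q + 90·r = -8188;  566·p + 90·q + 14·r = -1252;  90·p + 14·q + 5·r = -200.
Inverting the 3×3 Gram matrix, [p, q, r]ᵀ = [-4932/2431, -2630/2431, -100/221]ᵀ.

p = -2.0288, q = -1.0819, r = -0.4525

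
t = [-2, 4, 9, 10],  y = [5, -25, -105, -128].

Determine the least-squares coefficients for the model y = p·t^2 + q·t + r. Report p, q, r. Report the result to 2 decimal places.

The normal system AᵀA·[p, q, r]ᵀ = Aᵀy is [[16833, 1785, 201]; [1785, 201, 21]; [201, 21, 4]]·[p, q, r]ᵀ = [-21685, -2335, -253]ᵀ.
Row-reducing yields p = -17669/17436, q = -51347/17436, r = 4551/1453.

p = -1.01, q = -2.94, r = 3.13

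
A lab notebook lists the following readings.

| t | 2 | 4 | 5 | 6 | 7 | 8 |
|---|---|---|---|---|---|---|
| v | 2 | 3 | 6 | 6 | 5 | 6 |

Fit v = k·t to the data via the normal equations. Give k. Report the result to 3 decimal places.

k = 0.851

Sums needed: Σt·t = 194.
For Mᵀv: Σt·v = 165.
Hence k = 165 / 194 ≈ 0.850515.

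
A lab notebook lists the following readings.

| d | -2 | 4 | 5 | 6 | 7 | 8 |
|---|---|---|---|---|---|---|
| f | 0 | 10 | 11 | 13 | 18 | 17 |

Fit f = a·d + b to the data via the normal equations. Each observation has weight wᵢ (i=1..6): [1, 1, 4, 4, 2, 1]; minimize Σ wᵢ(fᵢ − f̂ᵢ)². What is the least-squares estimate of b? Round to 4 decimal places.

XᵀWX·[a, b]ᵀ = XᵀWf reads: 426·a + 68·b = 960;  68·a + 13·b = 159.
(Σwᵢ·d·d = 426, Σwᵢ·d = 68, Σwᵢ·1 = 13, Σwᵢ·d·f = 960, Σwᵢ·f = 159.)
Determinant 426·13 − 68² = 914.
a = (960·13 − 68·159)/914 = 834/457; b = (426·159 − 68·960)/914 = 1227/457.

b = 2.6849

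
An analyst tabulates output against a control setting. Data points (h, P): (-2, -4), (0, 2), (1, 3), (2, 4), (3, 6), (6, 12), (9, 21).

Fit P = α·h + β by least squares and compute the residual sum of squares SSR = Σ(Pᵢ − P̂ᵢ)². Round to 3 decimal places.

Entries of AᵀA: Σh·h = 135, Σh = 19, Σ1 = 7.
For AᵀP: Σh·P = 298, ΣP = 44.
det = 135·7 − 19² = 584.
α = (298·7 − 19·44)/584 = 625/292; β = (135·44 − 19·298)/584 = 139/292.
Residuals: -57/292, 445/292, 28/73, -221/292, -131/146, -385/292, 92/73; SSR = 1053/146.

SSR = 7.212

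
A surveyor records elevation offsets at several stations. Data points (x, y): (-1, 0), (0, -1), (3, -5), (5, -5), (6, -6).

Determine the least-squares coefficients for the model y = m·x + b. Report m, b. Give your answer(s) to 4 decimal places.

m = -0.8548, b = -1.1774

Compute the Gram sums: Σx·x = 71, Σx = 13, Σ1 = 5.
And Σx·y = -76, Σy = -17.
MᵀM·[m, b]ᵀ = Mᵀy becomes [[71, 13]; [13, 5]]·[m, b]ᵀ = [-76, -17]ᵀ.
det = 71·5 − 13² = 186.
m = ((-76)·5 − 13·(-17))/186 = -53/62; b = (71·(-17) − 13·(-76))/186 = -73/62.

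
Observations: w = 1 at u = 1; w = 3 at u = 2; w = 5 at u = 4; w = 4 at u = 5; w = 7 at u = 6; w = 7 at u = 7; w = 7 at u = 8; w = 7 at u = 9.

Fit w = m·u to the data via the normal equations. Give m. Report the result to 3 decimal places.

The normal system AᵀA·[m]ᵀ = Aᵀw is [[276]]·[m]ᵀ = [257]ᵀ.
Hence m = 257 / 276 ≈ 0.931159.

m = 0.931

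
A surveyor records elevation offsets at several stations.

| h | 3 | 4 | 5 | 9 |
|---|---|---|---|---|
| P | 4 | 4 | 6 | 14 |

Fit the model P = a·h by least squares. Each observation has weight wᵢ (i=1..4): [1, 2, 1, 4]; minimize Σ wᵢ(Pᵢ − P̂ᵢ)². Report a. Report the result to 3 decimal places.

a = 1.482

Setting ∂/∂a … = 0 gives: 390·a = 578.
(Σwᵢ·h·h = 390, Σwᵢ·h·P = 578.)
a = 578/390 = 1.48205.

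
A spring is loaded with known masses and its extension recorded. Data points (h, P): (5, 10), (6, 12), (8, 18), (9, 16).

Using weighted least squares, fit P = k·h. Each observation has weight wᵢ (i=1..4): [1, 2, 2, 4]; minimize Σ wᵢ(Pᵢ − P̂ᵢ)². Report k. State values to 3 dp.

Entries of XᵀWX: Σwᵢ·h·h = 549.
Moment sums: Σwᵢ·h·P = 1058.
Hence k = 1058 / 549 ≈ 1.92714.

k = 1.927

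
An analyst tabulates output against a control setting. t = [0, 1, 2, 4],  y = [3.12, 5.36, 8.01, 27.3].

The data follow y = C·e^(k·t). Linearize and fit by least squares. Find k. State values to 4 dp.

Taking logs, ln y = k·t + ln C, so regress ln y on t.
Sums: Σt = 7.0000, Σ(t)² = 21.0000, Σln y = 8.2044, Σt·ln y = 19.0679.
Normal system: [[21.0000, 7.0000]; [7.0000, 4]]·[k, ln C]ᵀ = [19.0679, 8.2044]ᵀ.
Solving (det = 35.0000): k = 0.53831, ln C = 1.10905.

k = 0.5383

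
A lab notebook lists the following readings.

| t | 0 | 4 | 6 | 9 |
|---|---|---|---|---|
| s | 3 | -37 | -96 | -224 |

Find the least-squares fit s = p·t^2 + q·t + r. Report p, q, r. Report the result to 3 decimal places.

p = -2.988, q = 1.607, r = 3.215

Sums needed: Σt^2·t^2 = 8113, Σt^2·t = 1009, Σt^2 = 133, Σt·t = 133, Σt = 19, Σ1 = 4.
Moment sums: Σt^2·s = -22192, Σt·s = -2740, Σs = -354.
So AᵀA·[p, q, r]ᵀ = Aᵀs: [[8113, 1009, 133]; [1009, 133, 19]; [133, 19, 4]]·[p, q, r]ᵀ = [-22192, -2740, -354]ᵀ.
Inverting the 3×3 Gram matrix, [p, q, r]ᵀ = [-7700/2577, 4142/2577, 2762/859]ᵀ.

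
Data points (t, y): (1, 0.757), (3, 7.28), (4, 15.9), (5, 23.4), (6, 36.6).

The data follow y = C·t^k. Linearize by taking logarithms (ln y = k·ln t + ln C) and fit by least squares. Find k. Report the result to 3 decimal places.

k = 2.162

Linearized form: ln y = k·ln t + ln C. From the 5 transformed points,
XᵀX = [[8.9295, 5.8861]; [5.8861, 5]], rhs = [17.5404, 11.2258]ᵀ  (here Σln t = 5.8861, Σ(ln t)² = 8.9295, Σln y = 11.2258, Σln t·ln y = 17.5404).
Slope k = (n·Σln t·ln y − Σln t·Σln y)/(n·Σ(ln t)² − (Σln t)²) = (5·17.5404 − 5.8861·11.2258)/10.0010 = 2.16231; ln C = (Σln y − k·Σln t)/n = -0.30035.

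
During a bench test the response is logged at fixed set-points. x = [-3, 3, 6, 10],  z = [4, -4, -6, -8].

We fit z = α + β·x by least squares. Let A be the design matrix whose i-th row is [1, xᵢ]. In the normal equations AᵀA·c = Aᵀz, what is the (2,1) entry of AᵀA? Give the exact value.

Row 2 ↔ basis x, column 1 ↔ basis 1, so (AᵀA)_{2,1} = Σᵢ x = (-3)·(1) + (3)·(1) + (6)·(1) + (10)·(1) = 16.

16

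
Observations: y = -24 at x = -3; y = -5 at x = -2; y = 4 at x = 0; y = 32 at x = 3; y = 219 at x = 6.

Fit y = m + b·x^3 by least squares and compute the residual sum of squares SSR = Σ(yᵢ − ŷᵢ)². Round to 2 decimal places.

Setting ∂/∂m … = 0 gives: 5·m + 208·b = 226;  208·m + 48178·b = 48856.
det = 5·48178 − 208² = 197626.
m = (226·48178 − 208·48856)/197626 = 27930/7601; b = (5·48856 − 208·226)/197626 = 98636/98813.
Residuals: -71430/98813, -68067/98813, 2474/7601, 135754/98813, -28419/98813; SSR = 303670/98813.

SSR = 3.07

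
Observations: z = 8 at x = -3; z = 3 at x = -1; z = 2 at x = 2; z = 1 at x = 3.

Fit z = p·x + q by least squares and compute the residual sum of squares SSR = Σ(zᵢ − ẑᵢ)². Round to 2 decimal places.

SSR = 4.73

Sums needed: Σx·x = 23, Σx = 1, Σ1 = 4.
Right-hand side: Σx·z = -20, Σz = 14.
Determinant 23·4 − 1² = 91.
p = ((-20)·4 − 1·14)/91 = -94/91; q = (23·14 − 1·(-20))/91 = 342/91.
Residuals: 8/7, -163/91, 4/13, 31/91; SSR = 430/91.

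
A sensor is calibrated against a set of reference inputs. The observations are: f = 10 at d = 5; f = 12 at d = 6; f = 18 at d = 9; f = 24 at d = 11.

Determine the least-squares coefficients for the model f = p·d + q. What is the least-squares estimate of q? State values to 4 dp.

q = -1.7143

Compute the Gram sums: Σd·d = 263, Σd = 31, Σ1 = 4.
Moment sums: Σd·f = 548, Σf = 64.
MᵀM·[p, q]ᵀ = Mᵀf becomes [[263, 31]; [31, 4]]·[p, q]ᵀ = [548, 64]ᵀ.
Eliminating q: 4·(row 1) − 31·(row 2) gives 91·p = 4·548 − 31·64 = 208, so p = 16/7.
Then q = (64 − 31·(16/7))/4 = -12/7.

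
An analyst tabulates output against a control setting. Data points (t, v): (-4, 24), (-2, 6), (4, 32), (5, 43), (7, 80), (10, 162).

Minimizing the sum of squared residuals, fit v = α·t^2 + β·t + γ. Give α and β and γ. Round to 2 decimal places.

The normal system MᵀM·[α, β, γ]ᵀ = Mᵀv is [[13554, 1460, 210]; [1460, 210, 20]; [210, 20, 6]]·[α, β, γ]ᵀ = [22115, 2415, 347]ᵀ.
Inverting the 3×3 Gram matrix, [α, β, γ]ᵀ = [23635/15582, 3825/5194, 17842/7791]ᵀ.

α = 1.52, β = 0.74, γ = 2.29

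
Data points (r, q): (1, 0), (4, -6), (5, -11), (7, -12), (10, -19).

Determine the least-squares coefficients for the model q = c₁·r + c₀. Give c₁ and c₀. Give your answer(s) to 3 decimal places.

Entries of AᵀA: Σr·r = 191, Σr = 27, Σ1 = 5.
And Σr·q = -353, Σq = -48.
Normal equations: [[191, 27]; [27, 5]]·[c₁, c₀]ᵀ = [-353, -48]ᵀ.
Determinant 191·5 − 27² = 226.
c₁ = ((-353)·5 − 27·(-48))/226 = -469/226; c₀ = (191·(-48) − 27·(-353))/226 = 363/226.

c₁ = -2.075, c₀ = 1.606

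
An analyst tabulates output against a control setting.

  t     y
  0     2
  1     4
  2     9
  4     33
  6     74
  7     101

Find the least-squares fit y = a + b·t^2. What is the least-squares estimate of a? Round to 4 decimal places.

Normal-equation sums: Σ1 = 6, Σt^2 = 106, Σt^2·t^2 = 3970.
Right-hand side: Σy = 223, Σt^2·y = 8181.
So XᵀX·[a, b]ᵀ = Xᵀy: [[6, 106]; [106, 3970]]·[a, b]ᵀ = [223, 8181]ᵀ.
Determinant 6·3970 − 106² = 12584.
a = (223·3970 − 106·8181)/12584 = 4531/3146; b = (6·8181 − 106·223)/12584 = 3181/1573.

a = 1.4402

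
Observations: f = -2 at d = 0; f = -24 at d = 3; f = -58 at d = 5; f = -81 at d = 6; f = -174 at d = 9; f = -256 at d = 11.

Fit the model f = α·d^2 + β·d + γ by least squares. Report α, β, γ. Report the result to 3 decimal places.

α = -1.981, β = -1.280, γ = -2.092

Compute the Gram sums: Σd^2·d^2 = 23204, Σd^2·d = 2428, Σd^2 = 272, Σd·d = 272, Σd = 34, Σ1 = 6.
Right-hand side: Σd^2·f = -49652, Σd·f = -5230, Σf = -595.
XᵀX·[α, β, γ]ᵀ = Xᵀf becomes [[23204, 2428, 272]; [2428, 272, 34]; [272, 34, 6]]·[α, β, γ]ᵀ = [-49652, -5230, -595]ᵀ.
Solving the 3×3 system (Gaussian elimination) gives α = -1803/910, β = -233/182, γ = -136/65.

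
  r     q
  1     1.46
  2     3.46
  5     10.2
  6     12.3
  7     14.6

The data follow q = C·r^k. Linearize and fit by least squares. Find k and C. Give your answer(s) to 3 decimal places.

k = 1.183, C = 1.487

Let Y = ln q. Fitting Y = k·ln r + ln C by least squares:
Σln r = 6.0403, Σ(ln r)² = 10.0677, Σln q = 9.1327, Σln r·ln q = 14.3117.
Normal system: [[10.0677, 6.0403]; [6.0403, 5]]·[k, ln C]ᵀ = [14.3117, 9.1327]ᵀ.
Slope k = (n·Σln r·ln q − Σln r·Σln q)/(n·Σ(ln r)² − (Σln r)²) = (5·14.3117 − 6.0403·9.1327)/13.8539 = 1.18341; ln C = (Σln q − k·Σln r)/n = 0.39692, so C = exp(0.39692) = 1.48724.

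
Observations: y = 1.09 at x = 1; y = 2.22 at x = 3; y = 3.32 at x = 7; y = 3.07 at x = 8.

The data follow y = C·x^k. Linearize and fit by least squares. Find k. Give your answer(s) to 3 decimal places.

k = 0.522

Taking logs, ln y = k·ln x + ln C, so regress ln y on ln x.
Sums: Σln x = 5.1240, Σ(ln x)² = 9.3176, Σln y = 3.2053, Σln x·ln y = 5.5436.
Normal system: [[9.3176, 5.1240]; [5.1240, 4]]·[k, ln C]ᵀ = [5.5436, 3.2053]ᵀ.
Slope k = (n·Σln x·ln y − Σln x·Σln y)/(n·Σ(ln x)² − (Σln x)²) = (4·5.5436 − 5.1240·3.2053)/11.0154 = 0.52205; ln C = (Σln y − k·Σln x)/n = 0.13259.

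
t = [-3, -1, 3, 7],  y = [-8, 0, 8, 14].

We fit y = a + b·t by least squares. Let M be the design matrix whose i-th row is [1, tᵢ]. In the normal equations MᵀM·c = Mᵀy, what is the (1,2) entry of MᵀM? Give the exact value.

6

Row 1 ↔ basis 1, column 2 ↔ basis t, so (MᵀM)_{1,2} = Σᵢ t = (1)·(-3) + (1)·(-1) + (1)·(3) + (1)·(7) = 6.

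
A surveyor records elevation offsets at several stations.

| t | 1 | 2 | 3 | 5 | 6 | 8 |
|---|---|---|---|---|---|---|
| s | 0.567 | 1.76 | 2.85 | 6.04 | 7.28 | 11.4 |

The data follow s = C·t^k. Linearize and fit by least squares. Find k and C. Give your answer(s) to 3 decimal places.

k = 1.418, C = 0.601

Let Y = ln s. Fitting Y = k·ln t + ln C by least squares:
Σln t = 7.2724, Σ(ln t)² = 11.8122, Σln s = 7.2624, Σln t·ln s = 13.0543.
Equations: 11.8122·k + 7.2724·ln C = 13.0543;  7.2724·k + 6·ln C = 7.2624.
Slope k = (n·Σln t·ln s − Σln t·Σln s)/(n·Σ(ln t)² − (Σln t)²) = (6·13.0543 − 7.2724·7.2624)/17.9853 = 1.41843; ln C = (Σln s − k·Σln t)/n = -0.50883, so C = exp(-0.50883) = 0.60120.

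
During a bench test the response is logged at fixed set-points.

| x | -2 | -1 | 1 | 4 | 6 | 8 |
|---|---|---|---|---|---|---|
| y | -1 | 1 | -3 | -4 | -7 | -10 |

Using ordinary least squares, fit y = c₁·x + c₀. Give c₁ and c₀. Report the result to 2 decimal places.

Entries of AᵀA: Σx·x = 122, Σx = 16, Σ1 = 6.
Moment sums: Σx·y = -140, Σy = -24.
AᵀA·[c₁, c₀]ᵀ = Aᵀy becomes [[122, 16]; [16, 6]]·[c₁, c₀]ᵀ = [-140, -24]ᵀ.
det = 122·6 − 16² = 476.
c₁ = ((-140)·6 − 16·(-24))/476 = -114/119; c₀ = (122·(-24) − 16·(-140))/476 = -172/119.

c₁ = -0.96, c₀ = -1.45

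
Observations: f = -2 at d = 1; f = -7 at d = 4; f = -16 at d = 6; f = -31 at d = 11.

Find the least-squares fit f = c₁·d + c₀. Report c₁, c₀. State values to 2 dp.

c₁ = -3.00, c₀ = 2.50

Compute the Gram sums: Σd·d = 174, Σd = 22, Σ1 = 4.
Moment sums: Σd·f = -467, Σf = -56.
AᵀA·[c₁, c₀]ᵀ = Aᵀf becomes [[174, 22]; [22, 4]]·[c₁, c₀]ᵀ = [-467, -56]ᵀ.
Eliminating c₀: 4·(row 1) − 22·(row 2) gives 212·c₁ = 4·(-467) − 22·(-56) = -636, so c₁ = -3.
Then c₀ = ((-56) − 22·(-3))/4 = 5/2.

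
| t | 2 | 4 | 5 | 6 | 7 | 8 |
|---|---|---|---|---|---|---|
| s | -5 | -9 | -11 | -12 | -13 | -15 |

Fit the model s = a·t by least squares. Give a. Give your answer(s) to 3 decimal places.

a = -1.979

Compute the Gram sums: Σt·t = 194.
Moment sums: Σt·s = -384.
MᵀM·[a]ᵀ = Mᵀs becomes [[194]]·[a]ᵀ = [-384]ᵀ.
a = (-384)/194 = -1.97938.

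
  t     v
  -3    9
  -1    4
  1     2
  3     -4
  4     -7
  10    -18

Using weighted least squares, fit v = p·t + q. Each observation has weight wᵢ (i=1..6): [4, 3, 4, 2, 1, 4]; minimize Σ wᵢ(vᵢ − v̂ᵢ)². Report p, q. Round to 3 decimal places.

From the data, Σwᵢ·t·t = 477, Σwᵢ·t = 39, Σwᵢ·1 = 18.
For AᵀWv: Σwᵢ·t·v = -884, Σwᵢ·v = -31.
Eliminating q: 18·(row 1) − 39·(row 2) gives 7065·p = 18·(-884) − 39·(-31) = -14703, so p = -4901/2355.
Then q = ((-31) − 39·(-4901/2355))/18 = 6563/2355.

p = -2.081, q = 2.787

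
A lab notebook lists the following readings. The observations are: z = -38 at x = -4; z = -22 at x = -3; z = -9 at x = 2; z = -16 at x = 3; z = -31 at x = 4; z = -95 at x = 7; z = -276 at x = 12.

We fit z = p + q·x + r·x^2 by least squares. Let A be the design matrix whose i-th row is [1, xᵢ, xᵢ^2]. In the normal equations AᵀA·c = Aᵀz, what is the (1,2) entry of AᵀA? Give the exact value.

Row 1 ↔ basis 1, column 2 ↔ basis x, so (AᵀA)_{1,2} = Σᵢ x = (1)·(-4) + (1)·(-3) + (1)·(2) + (1)·(3) + (1)·(4) + (1)·(7) + (1)·(12) = 21.

21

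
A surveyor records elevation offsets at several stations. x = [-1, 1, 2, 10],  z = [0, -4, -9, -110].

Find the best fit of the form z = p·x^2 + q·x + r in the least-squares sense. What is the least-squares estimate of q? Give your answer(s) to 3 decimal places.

q = -2.097

Normal-equation sums: Σx^2·x^2 = 10018, Σx^2·x = 1008, Σx^2 = 106, Σx·x = 106, Σx = 12, Σ1 = 4.
Right-hand side: Σx^2·z = -11040, Σx·z = -1122, Σz = -123.
So MᵀM·[p, q, r]ᵀ = Mᵀz: [[10018, 1008, 106]; [1008, 106, 12]; [106, 12, 4]]·[p, q, r]ᵀ = [-11040, -1122, -123]ᵀ.
Row-reducing yields p = -557/634, q = -3324/1585, r = -3731/3170.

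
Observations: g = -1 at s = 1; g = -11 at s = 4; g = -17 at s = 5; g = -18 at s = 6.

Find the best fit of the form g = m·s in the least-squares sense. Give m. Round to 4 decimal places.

m = -3.0513

The normal system AᵀA·[m]ᵀ = Aᵀg is [[78]]·[m]ᵀ = [-238]ᵀ.
m = (-238)/78 = -3.05128.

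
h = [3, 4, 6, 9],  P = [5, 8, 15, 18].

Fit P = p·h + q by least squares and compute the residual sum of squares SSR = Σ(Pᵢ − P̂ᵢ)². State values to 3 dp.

From the data, Σh·h = 142, Σh = 22, Σ1 = 4.
And Σh·P = 299, ΣP = 46.
Δ = 142·4 − 22² = 84.
p = (299·4 − 22·46)/84 = 46/21; q = (142·46 − 22·299)/84 = -23/42.
Residuals: -43/42, -3/14, 101/42, -7/6; SSR = 173/21.

SSR = 8.238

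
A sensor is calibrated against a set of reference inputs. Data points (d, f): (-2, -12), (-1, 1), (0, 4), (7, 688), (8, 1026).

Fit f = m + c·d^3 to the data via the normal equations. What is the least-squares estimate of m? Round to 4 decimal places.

m = 3.6169

From the data, Σ1 = 5, Σd^3 = 846, Σd^3·d^3 = 379858.
For Aᵀf: Σf = 1707, Σd^3·f = 761391.
Normal equations: [[5, 846]; [846, 379858]]·[m, c]ᵀ = [1707, 761391]ᵀ.
Eliminating c: 379858·(row 1) − 846·(row 2) gives 1183574·m = 379858·1707 − 846·761391 = 4280820, so m = 2140410/591787.
Then c = (761391 − 846·(2140410/591787))/379858 = 2362833/1183574.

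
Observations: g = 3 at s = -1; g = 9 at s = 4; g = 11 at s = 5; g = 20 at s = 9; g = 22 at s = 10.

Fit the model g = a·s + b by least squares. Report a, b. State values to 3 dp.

Setting ∂/∂a … = 0 gives: 223·a + 27·b = 488;  27·a + 5·b = 65.
Determinant 223·5 − 27² = 386.
a = (488·5 − 27·65)/386 = 685/386; b = (223·65 − 27·488)/386 = 1319/386.

a = 1.775, b = 3.417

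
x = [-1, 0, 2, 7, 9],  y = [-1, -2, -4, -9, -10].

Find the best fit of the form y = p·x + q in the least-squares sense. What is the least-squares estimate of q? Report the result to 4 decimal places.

q = -2.0466

Normal-equation sums: Σx·x = 135, Σx = 17, Σ1 = 5.
For Aᵀy: Σx·y = -160, Σy = -26.
AᵀA·[p, q]ᵀ = Aᵀy becomes [[135, 17]; [17, 5]]·[p, q]ᵀ = [-160, -26]ᵀ.
Eliminating q: 5·(row 1) − 17·(row 2) gives 386·p = 5·(-160) − 17·(-26) = -358, so p = -179/193.
Then q = ((-26) − 17·(-179/193))/5 = -395/193.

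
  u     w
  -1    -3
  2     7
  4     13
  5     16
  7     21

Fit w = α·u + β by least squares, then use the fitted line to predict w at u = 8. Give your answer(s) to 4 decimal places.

The normal equations are: 95·α + 17·β = 296;  17·α + 5·β = 54.
det = 95·5 − 17² = 186.
α = (296·5 − 17·54)/186 = 281/93; β = (95·54 − 17·296)/186 = 49/93.
At u = 8: ŵ = (281/93)·(8) + (49/93)·(1) = 2297/93.

ŵ = 24.6989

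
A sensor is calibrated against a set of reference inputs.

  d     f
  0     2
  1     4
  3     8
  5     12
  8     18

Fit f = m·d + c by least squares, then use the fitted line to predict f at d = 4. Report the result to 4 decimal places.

f̂ = 10.0000

Compute the Gram sums: Σd·d = 99, Σd = 17, Σ1 = 5.
And Σd·f = 232, Σf = 44.
Normal equations: [[99, 17]; [17, 5]]·[m, c]ᵀ = [232, 44]ᵀ.
Determinant 99·5 − 17² = 206.
m = (232·5 − 17·44)/206 = 2; c = (99·44 − 17·232)/206 = 2.
At d = 4: f̂ = (2)·(4) + (2)·(1) = 10.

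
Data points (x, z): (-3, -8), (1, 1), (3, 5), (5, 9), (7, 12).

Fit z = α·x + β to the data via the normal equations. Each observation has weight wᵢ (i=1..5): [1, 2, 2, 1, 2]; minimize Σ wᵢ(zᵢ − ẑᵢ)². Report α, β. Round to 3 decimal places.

Forming AᵀWA = [[152, 24]; [24, 8]] and AᵀWz = [269, 37]ᵀ gives AᵀWA·[α, β]ᵀ = AᵀWz.
Δ = 152·8 − 24² = 640.
α = (269·8 − 24·37)/640 = 79/40; β = (152·37 − 24·269)/640 = -13/10.

α = 1.975, β = -1.300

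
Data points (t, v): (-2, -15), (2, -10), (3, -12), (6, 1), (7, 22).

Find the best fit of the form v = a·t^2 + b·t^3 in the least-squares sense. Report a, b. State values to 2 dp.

Sums needed: Σt^2·t^2 = 3810, Σt^2·t^3 = 24826, Σt^3·t^3 = 165162.
For Mᵀv: Σt^2·v = 906, Σt^3·v = 7478.
Eliminating b: 165162·(row 1) − 24826·(row 2) gives 12936944·a = 165162·906 − 24826·7478 = -36012056, so a = -4501507/1617118.
Then b = (7478 − 24826·(-4501507/1617118))/165162 = 749853/1617118.

a = -2.78, b = 0.46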